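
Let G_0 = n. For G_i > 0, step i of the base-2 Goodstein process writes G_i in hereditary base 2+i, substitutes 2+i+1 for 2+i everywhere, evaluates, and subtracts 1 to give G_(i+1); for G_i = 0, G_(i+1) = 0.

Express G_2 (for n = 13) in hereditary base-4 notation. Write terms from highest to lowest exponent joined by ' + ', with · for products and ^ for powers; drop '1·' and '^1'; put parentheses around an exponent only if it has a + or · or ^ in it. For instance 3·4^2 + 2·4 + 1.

i=0: 13 = 2^(2 + 1) + 2^2 + 1 (b=2); 2→3: 3^(3 + 1) + 3^3 + 1 = 109; 109−1 = 108
i=1: 108 = 3^(3 + 1) + 3^3 (b=3); 3→4: 4^(4 + 1) + 4^4 = 1280; 1280−1 = 1279

4^(4 + 1) + 3·4^3 + 3·4^2 + 3·4 + 3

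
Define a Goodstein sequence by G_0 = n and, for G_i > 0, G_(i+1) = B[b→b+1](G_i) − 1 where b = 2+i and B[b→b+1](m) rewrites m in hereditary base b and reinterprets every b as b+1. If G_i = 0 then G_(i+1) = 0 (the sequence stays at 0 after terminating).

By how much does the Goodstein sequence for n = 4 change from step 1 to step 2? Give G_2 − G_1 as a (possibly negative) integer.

step 0: 4 = 2^2; sub 3 for 2: 3^3; = 27; G_1 = 27−1 = 26
step 1: 26 = 2·3^2 + 2·3 + 2; sub 4 for 3: 2·4^2 + 2·4 + 2; = 42; G_2 = 42−1 = 41

15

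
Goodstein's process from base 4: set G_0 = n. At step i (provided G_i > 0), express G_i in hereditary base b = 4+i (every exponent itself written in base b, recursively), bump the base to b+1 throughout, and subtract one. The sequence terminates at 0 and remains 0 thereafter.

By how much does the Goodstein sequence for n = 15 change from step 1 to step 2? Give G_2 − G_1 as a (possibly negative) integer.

2

(0) 15|_4 = 3·4 + 3 ↦ 3·5 + 3|_5 = 18 ⇒ 17
(1) 17|_5 = 3·5 + 2 ↦ 3·6 + 2|_6 = 20 ⇒ 19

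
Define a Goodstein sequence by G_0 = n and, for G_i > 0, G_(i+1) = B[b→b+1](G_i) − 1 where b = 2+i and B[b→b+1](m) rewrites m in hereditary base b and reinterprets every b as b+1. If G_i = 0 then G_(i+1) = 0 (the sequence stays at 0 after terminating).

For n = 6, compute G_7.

332147

i=0: 6 = 2^2 + 2 (b=2); 2→3: 3^3 + 3 = 30; 30−1 = 29
i=1: 29 = 3^3 + 2 (b=3); 3→4: 4^4 + 2 = 258; 258−1 = 257
i=2: 257 = 4^4 + 1 (b=4); 4→5: 5^5 + 1 = 3126; 3126−1 = 3125
i=3: 3125 = 5^5 (b=5); 5→6: 6^6 = 46656; 46656−1 = 46655
i=4: 46655 = 5·6^5 + 5·6^4 + 5·6^3 + 5·6^2 + 5·6 + 5 (b=6); 6→7: 5·7^5 + 5·7^4 + 5·7^3 + 5·7^2 + 5·7 + 5 = 98040; 98040−1 = 98039
i=5: 98039 = 5·7^5 + 5·7^4 + 5·7^3 + 5·7^2 + 5·7 + 4 (b=7); 7→8: 5·8^5 + 5·8^4 + 5·8^3 + 5·8^2 + 5·8 + 4 = 187244; 187244−1 = 187243
i=6: 187243 = 5·8^5 + 5·8^4 + 5·8^3 + 5·8^2 + 5·8 + 3 (b=8); 8→9: 5·9^5 + 5·9^4 + 5·9^3 + 5·9^2 + 5·9 + 3 = 332148; 332148−1 = 332147
i=7: 332147 = 5·9^5 + 5·9^4 + 5·9^3 + 5·9^2 + 5·9 + 2 (b=9); 9→10: 5·10^5 + 5·10^4 + 5·10^3 + 5·10^2 + 5·10 + 2 = 555552; 555552−1 = 555551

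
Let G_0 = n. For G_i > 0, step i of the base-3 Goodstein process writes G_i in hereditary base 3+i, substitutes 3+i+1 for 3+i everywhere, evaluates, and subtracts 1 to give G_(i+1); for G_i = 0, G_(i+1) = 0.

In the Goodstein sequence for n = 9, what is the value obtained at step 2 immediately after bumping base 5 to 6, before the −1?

20

9 —HB3→ 3^2 —bump→ 4^2 = 16 —(−1)→ 15
15 —HB4→ 3·4 + 3 —bump→ 3·5 + 3 = 18 —(−1)→ 17
17 —HB5→ 3·5 + 2 —bump→ 3·6 + 2 = 20 —(−1)→ 19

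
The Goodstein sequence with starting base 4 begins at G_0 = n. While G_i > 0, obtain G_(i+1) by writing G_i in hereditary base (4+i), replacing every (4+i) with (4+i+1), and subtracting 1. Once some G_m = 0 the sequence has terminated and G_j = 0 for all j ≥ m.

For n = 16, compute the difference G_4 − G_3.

3

[0] 16 ≡ 4^2 (base 4). Lift 5: 25. −1: 24.
[1] 24 ≡ 4·5 + 4 (base 5). Lift 6: 28. −1: 27.
[2] 27 ≡ 4·6 + 3 (base 6). Lift 7: 31. −1: 30.
[3] 30 ≡ 4·7 + 2 (base 7). Lift 8: 34. −1: 33.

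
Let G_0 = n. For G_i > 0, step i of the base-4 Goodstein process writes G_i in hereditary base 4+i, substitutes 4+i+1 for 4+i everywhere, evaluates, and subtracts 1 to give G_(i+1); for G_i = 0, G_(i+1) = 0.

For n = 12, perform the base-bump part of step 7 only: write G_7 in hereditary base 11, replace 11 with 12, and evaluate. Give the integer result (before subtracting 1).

i=0: 12 = 3·4 (b=4); 4→5: 3·5 = 15; 15−1 = 14
i=1: 14 = 2·5 + 4 (b=5); 5→6: 2·6 + 4 = 16; 16−1 = 15
i=2: 15 = 2·6 + 3 (b=6); 6→7: 2·7 + 3 = 17; 17−1 = 16
i=3: 16 = 2·7 + 2 (b=7); 7→8: 2·8 + 2 = 18; 18−1 = 17
i=4: 17 = 2·8 + 1 (b=8); 8→9: 2·9 + 1 = 19; 19−1 = 18
i=5: 18 = 2·9 (b=9); 9→10: 2·10 = 20; 20−1 = 19
i=6: 19 = 10 + 9 (b=10); 10→11: 11 + 9 = 20; 20−1 = 19

20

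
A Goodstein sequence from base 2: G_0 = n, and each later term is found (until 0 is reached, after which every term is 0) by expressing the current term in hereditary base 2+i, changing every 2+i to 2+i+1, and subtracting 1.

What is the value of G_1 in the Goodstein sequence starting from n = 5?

(0) 5|_2 = 2^2 + 1 ↦ 3^3 + 1|_3 = 28 ⇒ 27
(1) 27|_3 = 3^3 ↦ 4^4|_4 = 256 ⇒ 255

27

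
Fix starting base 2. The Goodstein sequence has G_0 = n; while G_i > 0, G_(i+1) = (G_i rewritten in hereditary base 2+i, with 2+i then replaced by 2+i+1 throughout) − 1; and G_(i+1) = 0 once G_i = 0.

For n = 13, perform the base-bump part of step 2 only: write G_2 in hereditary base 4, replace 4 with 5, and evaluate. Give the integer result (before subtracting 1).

16093

G_0=13  [base 2] 2^(2 + 1) + 2^2 + 1  →[2↦3]→  3^(3 + 1) + 3^3 + 1 = 109  −1 ⇒ G_1=108
G_1=108  [base 3] 3^(3 + 1) + 3^3  →[3↦4]→  4^(4 + 1) + 4^4 = 1280  −1 ⇒ G_2=1279
G_2=1279  [base 4] 4^(4 + 1) + 3·4^3 + 3·4^2 + 3·4 + 3  →[4↦5]→  5^(5 + 1) + 3·5^3 + 3·5^2 + 3·5 + 3 = 16093  −1 ⇒ G_3=16092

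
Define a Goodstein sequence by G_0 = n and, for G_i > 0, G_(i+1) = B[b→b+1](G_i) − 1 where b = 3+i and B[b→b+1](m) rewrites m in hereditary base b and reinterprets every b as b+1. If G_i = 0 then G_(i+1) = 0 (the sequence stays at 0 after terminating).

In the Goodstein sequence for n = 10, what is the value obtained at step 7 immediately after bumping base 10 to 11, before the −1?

i=0: 10 = 3^2 + 1 (b=3); 3→4: 4^2 + 1 = 17; 17−1 = 16
i=1: 16 = 4^2 (b=4); 4→5: 5^2 = 25; 25−1 = 24
i=2: 24 = 4·5 + 4 (b=5); 5→6: 4·6 + 4 = 28; 28−1 = 27
i=3: 27 = 4·6 + 3 (b=6); 6→7: 4·7 + 3 = 31; 31−1 = 30
i=4: 30 = 4·7 + 2 (b=7); 7→8: 4·8 + 2 = 34; 34−1 = 33
i=5: 33 = 4·8 + 1 (b=8); 8→9: 4·9 + 1 = 37; 37−1 = 36
i=6: 36 = 4·9 (b=9); 9→10: 4·10 = 40; 40−1 = 39
i=7: 39 = 3·10 + 9 (b=10); 10→11: 3·11 + 9 = 42; 42−1 = 41

42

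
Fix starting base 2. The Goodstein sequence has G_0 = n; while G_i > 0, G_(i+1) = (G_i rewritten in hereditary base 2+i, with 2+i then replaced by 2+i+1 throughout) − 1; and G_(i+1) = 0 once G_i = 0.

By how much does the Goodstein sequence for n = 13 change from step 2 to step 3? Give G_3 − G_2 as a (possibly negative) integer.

G_0=13  [base 2] 2^(2 + 1) + 2^2 + 1  →[2↦3]→  3^(3 + 1) + 3^3 + 1 = 109  −1 ⇒ G_1=108
G_1=108  [base 3] 3^(3 + 1) + 3^3  →[3↦4]→  4^(4 + 1) + 4^4 = 1280  −1 ⇒ G_2=1279
G_2=1279  [base 4] 4^(4 + 1) + 3·4^3 + 3·4^2 + 3·4 + 3  →[4↦5]→  5^(5 + 1) + 3·5^3 + 3·5^2 + 3·5 + 3 = 16093  −1 ⇒ G_3=16092

14813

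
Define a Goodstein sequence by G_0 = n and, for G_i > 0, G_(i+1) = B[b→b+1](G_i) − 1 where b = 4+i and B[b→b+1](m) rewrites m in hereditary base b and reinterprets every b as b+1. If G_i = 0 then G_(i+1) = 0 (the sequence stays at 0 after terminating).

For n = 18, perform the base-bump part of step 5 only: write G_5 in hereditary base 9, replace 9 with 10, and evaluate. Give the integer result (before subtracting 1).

64

G_0=18  [base 4] 4^2 + 2  →[4↦5]→  5^2 + 2 = 27  −1 ⇒ G_1=26
G_1=26  [base 5] 5^2 + 1  →[5↦6]→  6^2 + 1 = 37  −1 ⇒ G_2=36
G_2=36  [base 6] 6^2  →[6↦7]→  7^2 = 49  −1 ⇒ G_3=48
G_3=48  [base 7] 6·7 + 6  →[7↦8]→  6·8 + 6 = 54  −1 ⇒ G_4=53
G_4=53  [base 8] 6·8 + 5  →[8↦9]→  6·9 + 5 = 59  −1 ⇒ G_5=58
G_5=58  [base 9] 6·9 + 4  →[9↦10]→  6·10 + 4 = 64  −1 ⇒ G_6=63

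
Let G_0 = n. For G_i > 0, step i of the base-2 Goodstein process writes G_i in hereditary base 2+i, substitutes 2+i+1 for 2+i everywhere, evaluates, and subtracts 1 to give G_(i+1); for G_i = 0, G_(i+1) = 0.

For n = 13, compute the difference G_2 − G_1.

G_0=13  [base 2] 2^(2 + 1) + 2^2 + 1  →[2↦3]→  3^(3 + 1) + 3^3 + 1 = 109  −1 ⇒ G_1=108
G_1=108  [base 3] 3^(3 + 1) + 3^3  →[3↦4]→  4^(4 + 1) + 4^4 = 1280  −1 ⇒ G_2=1279

1171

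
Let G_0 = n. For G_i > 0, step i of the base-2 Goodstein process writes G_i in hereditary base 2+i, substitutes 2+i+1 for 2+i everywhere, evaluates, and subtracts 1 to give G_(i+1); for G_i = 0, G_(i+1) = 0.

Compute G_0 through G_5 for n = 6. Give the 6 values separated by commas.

step 0: 6 = 2^2 + 2; sub 3 for 2: 3^3 + 3; = 30; G_1 = 30−1 = 29
step 1: 29 = 3^3 + 2; sub 4 for 3: 4^4 + 2; = 258; G_2 = 258−1 = 257
step 2: 257 = 4^4 + 1; sub 5 for 4: 5^5 + 1; = 3126; G_3 = 3126−1 = 3125
step 3: 3125 = 5^5; sub 6 for 5: 6^6; = 46656; G_4 = 46656−1 = 46655
step 4: 46655 = 5·6^5 + 5·6^4 + 5·6^3 + 5·6^2 + 5·6 + 5; sub 7 for 6: 5·7^5 + 5·7^4 + 5·7^3 + 5·7^2 + 5·7 + 5; = 98040; G_5 = 98040−1 = 98039

6, 29, 257, 3125, 46655, 98039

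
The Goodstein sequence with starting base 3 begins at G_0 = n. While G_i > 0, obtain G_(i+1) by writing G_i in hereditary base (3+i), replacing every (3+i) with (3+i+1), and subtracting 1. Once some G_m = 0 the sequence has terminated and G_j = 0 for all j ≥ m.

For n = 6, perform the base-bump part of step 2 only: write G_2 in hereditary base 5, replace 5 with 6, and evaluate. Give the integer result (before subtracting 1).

8

G_0=6  [base 3] 2·3  →[3↦4]→  2·4 = 8  −1 ⇒ G_1=7
G_1=7  [base 4] 4 + 3  →[4↦5]→  5 + 3 = 8  −1 ⇒ G_2=7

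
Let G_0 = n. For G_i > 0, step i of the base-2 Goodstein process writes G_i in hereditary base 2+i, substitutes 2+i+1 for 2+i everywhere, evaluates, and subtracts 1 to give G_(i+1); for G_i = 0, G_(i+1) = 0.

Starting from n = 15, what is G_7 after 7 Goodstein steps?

i=0: 15 = 2^(2 + 1) + 2^2 + 2 + 1 (b=2); 2→3: 3^(3 + 1) + 3^3 + 3 + 1 = 112; 112−1 = 111
i=1: 111 = 3^(3 + 1) + 3^3 + 3 (b=3); 3→4: 4^(4 + 1) + 4^4 + 4 = 1284; 1284−1 = 1283
i=2: 1283 = 4^(4 + 1) + 4^4 + 3 (b=4); 4→5: 5^(5 + 1) + 5^5 + 3 = 18753; 18753−1 = 18752
i=3: 18752 = 5^(5 + 1) + 5^5 + 2 (b=5); 5→6: 6^(6 + 1) + 6^6 + 2 = 326594; 326594−1 = 326593
i=4: 326593 = 6^(6 + 1) + 6^6 + 1 (b=6); 6→7: 7^(7 + 1) + 7^7 + 1 = 6588345; 6588345−1 = 6588344
i=5: 6588344 = 7^(7 + 1) + 7^7 (b=7); 7→8: 8^(8 + 1) + 8^8 = 150994944; 150994944−1 = 150994943
i=6: 150994943 = 8^(8 + 1) + 7·8^7 + 7·8^6 + 7·8^5 + 7·8^4 + 7·8^3 + 7·8^2 + 7·8 + 7 (b=8); 8→9: 9^(9 + 1) + 7·9^7 + 7·9^6 + 7·9^5 + 7·9^4 + 7·9^3 + 7·9^2 + 7·9 + 7 = 3524450281; 3524450281−1 = 3524450280

3524450280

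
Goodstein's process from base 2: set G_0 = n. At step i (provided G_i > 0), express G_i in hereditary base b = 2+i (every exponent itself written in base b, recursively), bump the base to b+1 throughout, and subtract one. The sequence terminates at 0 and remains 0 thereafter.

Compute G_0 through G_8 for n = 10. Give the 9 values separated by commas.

10, 83, 1025, 15625, 279935, 4215754, 84073323, 1937434592, 50000555551

10 —HB2→ 2^(2 + 1) + 2 —bump→ 3^(3 + 1) + 3 = 84 —(−1)→ 83
83 —HB3→ 3^(3 + 1) + 2 —bump→ 4^(4 + 1) + 2 = 1026 —(−1)→ 1025
1025 —HB4→ 4^(4 + 1) + 1 —bump→ 5^(5 + 1) + 1 = 15626 —(−1)→ 15625
15625 —HB5→ 5^(5 + 1) —bump→ 6^(6 + 1) = 279936 —(−1)→ 279935
279935 —HB6→ 5·6^6 + 5·6^5 + 5·6^4 + 5·6^3 + 5·6^2 + 5·6 + 5 —bump→ 5·7^7 + 5·7^5 + 5·7^4 + 5·7^3 + 5·7^2 + 5·7 + 5 = 4215755 —(−1)→ 4215754
4215754 —HB7→ 5·7^7 + 5·7^5 + 5·7^4 + 5·7^3 + 5·7^2 + 5·7 + 4 —bump→ 5·8^8 + 5·8^5 + 5·8^4 + 5·8^3 + 5·8^2 + 5·8 + 4 = 84073324 —(−1)→ 84073323
84073323 —HB8→ 5·8^8 + 5·8^5 + 5·8^4 + 5·8^3 + 5·8^2 + 5·8 + 3 —bump→ 5·9^9 + 5·9^5 + 5·9^4 + 5·9^3 + 5·9^2 + 5·9 + 3 = 1937434593 —(−1)→ 1937434592
1937434592 —HB9→ 5·9^9 + 5·9^5 + 5·9^4 + 5·9^3 + 5·9^2 + 5·9 + 2 —bump→ 5·10^10 + 5·10^5 + 5·10^4 + 5·10^3 + 5·10^2 + 5·10 + 2 = 50000555552 —(−1)→ 50000555551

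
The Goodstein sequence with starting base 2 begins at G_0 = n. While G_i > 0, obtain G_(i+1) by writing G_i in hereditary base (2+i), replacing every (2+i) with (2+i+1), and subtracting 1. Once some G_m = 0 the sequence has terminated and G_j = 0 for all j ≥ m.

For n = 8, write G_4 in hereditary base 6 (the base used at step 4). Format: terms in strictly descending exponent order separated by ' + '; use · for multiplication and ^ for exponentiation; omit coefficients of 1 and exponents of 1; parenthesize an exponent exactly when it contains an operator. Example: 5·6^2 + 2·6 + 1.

2·6^6 + 2·6^2 + 6 + 5

G_0 = 8. HB_2(8) = 2^(2 + 1). Bump = 81. G_1 = 80.
G_1 = 80. HB_3(80) = 2·3^3 + 2·3^2 + 2·3 + 2. Bump = 554. G_2 = 553.
G_2 = 553. HB_4(553) = 2·4^4 + 2·4^2 + 2·4 + 1. Bump = 6311. G_3 = 6310.
G_3 = 6310. HB_5(6310) = 2·5^5 + 2·5^2 + 2·5. Bump = 93396. G_4 = 93395.
G_4 = 93395. HB_6(93395) = 2·6^6 + 2·6^2 + 6 + 5. Bump = 1647196. G_5 = 1647195.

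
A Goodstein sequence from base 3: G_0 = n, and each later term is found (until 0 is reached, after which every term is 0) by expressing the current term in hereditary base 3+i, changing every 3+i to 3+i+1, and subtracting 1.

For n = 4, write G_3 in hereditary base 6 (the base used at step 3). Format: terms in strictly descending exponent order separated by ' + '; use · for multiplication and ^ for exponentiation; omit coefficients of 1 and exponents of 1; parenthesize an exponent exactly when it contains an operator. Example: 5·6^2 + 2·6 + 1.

base 3: 4 = 3 + 1; at 4: 4 + 1 = 5; next = 4
base 4: 4 = 4; at 5: 5 = 5; next = 4
base 5: 4 = 4; at 6: 4 = 4; next = 3
base 6: 3 = 3; at 7: 3 = 3; next = 2

3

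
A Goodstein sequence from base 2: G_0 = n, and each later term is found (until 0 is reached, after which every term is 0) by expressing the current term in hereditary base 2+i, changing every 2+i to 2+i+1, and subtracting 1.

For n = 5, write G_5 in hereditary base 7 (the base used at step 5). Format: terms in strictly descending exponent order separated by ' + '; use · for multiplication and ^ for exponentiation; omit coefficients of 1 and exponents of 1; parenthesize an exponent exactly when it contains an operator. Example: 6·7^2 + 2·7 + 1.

3·7^3 + 3·7^2 + 3·7

(0) 5|_2 = 2^2 + 1 ↦ 3^3 + 1|_3 = 28 ⇒ 27
(1) 27|_3 = 3^3 ↦ 4^4|_4 = 256 ⇒ 255
(2) 255|_4 = 3·4^3 + 3·4^2 + 3·4 + 3 ↦ 3·5^3 + 3·5^2 + 3·5 + 3|_5 = 468 ⇒ 467
(3) 467|_5 = 3·5^3 + 3·5^2 + 3·5 + 2 ↦ 3·6^3 + 3·6^2 + 3·6 + 2|_6 = 776 ⇒ 775
(4) 775|_6 = 3·6^3 + 3·6^2 + 3·6 + 1 ↦ 3·7^3 + 3·7^2 + 3·7 + 1|_7 = 1198 ⇒ 1197
(5) 1197|_7 = 3·7^3 + 3·7^2 + 3·7 ↦ 3·8^3 + 3·8^2 + 3·8|_8 = 1752 ⇒ 1751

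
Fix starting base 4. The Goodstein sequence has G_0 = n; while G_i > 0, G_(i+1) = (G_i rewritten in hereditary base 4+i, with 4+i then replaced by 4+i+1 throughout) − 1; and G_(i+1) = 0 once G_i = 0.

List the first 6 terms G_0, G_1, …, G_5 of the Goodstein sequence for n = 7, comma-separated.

(0) 7|_4 = 4 + 3 ↦ 5 + 3|_5 = 8 ⇒ 7
(1) 7|_5 = 5 + 2 ↦ 6 + 2|_6 = 8 ⇒ 7
(2) 7|_6 = 6 + 1 ↦ 7 + 1|_7 = 8 ⇒ 7
(3) 7|_7 = 7 ↦ 8|_8 = 8 ⇒ 7
(4) 7|_8 = 7 ↦ 7|_9 = 7 ⇒ 6

7, 7, 7, 7, 7, 6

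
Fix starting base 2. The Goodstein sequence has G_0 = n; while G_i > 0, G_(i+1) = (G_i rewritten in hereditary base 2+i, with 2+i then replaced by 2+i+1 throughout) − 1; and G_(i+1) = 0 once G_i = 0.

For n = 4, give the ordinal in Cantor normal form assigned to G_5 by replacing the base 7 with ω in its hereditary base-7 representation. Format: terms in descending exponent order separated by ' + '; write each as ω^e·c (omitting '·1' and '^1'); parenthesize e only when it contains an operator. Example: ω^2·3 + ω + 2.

ω^2·2 + ω + 4

[0] 4 ≡ 2^2 (base 2). Lift 3: 27. −1: 26.
[1] 26 ≡ 2·3^2 + 2·3 + 2 (base 3). Lift 4: 42. −1: 41.
[2] 41 ≡ 2·4^2 + 2·4 + 1 (base 4). Lift 5: 61. −1: 60.
[3] 60 ≡ 2·5^2 + 2·5 (base 5). Lift 6: 84. −1: 83.
[4] 83 ≡ 2·6^2 + 6 + 5 (base 6). Lift 7: 110. −1: 109.
[5] 109 ≡ 2·7^2 + 7 + 4 (base 7). Lift 8: 140. −1: 139.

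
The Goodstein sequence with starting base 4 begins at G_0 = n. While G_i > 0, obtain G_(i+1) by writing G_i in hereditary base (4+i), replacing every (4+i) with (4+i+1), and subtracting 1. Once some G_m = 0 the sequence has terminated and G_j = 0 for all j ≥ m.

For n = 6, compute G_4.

5

[0] 6 ≡ 4 + 2 (base 4). Lift 5: 7. −1: 6.
[1] 6 ≡ 5 + 1 (base 5). Lift 6: 7. −1: 6.
[2] 6 ≡ 6 (base 6). Lift 7: 7. −1: 6.
[3] 6 ≡ 6 (base 7). Lift 8: 6. −1: 5.
[4] 5 ≡ 5 (base 8). Lift 9: 5. −1: 4.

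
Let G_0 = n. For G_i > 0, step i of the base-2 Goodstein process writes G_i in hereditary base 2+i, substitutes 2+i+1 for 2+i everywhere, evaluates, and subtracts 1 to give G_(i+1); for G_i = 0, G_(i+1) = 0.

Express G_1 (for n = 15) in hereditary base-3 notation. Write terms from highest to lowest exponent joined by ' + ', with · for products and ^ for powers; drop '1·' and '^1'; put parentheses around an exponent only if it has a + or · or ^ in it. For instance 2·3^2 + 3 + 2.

(0) 15|_2 = 2^(2 + 1) + 2^2 + 2 + 1 ↦ 3^(3 + 1) + 3^3 + 3 + 1|_3 = 112 ⇒ 111
(1) 111|_3 = 3^(3 + 1) + 3^3 + 3 ↦ 4^(4 + 1) + 4^4 + 4|_4 = 1284 ⇒ 1283

3^(3 + 1) + 3^3 + 3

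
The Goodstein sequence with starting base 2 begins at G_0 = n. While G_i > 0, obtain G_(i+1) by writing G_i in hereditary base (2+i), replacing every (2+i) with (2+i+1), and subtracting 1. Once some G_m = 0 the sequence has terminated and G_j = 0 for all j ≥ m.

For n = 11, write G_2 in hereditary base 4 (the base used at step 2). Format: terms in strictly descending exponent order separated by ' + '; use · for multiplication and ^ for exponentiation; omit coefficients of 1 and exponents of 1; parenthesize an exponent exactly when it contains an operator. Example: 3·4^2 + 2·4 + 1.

4^(4 + 1) + 3

G_0=11  [base 2] 2^(2 + 1) + 2 + 1  →[2↦3]→  3^(3 + 1) + 3 + 1 = 85  −1 ⇒ G_1=84
G_1=84  [base 3] 3^(3 + 1) + 3  →[3↦4]→  4^(4 + 1) + 4 = 1028  −1 ⇒ G_2=1027
G_2=1027  [base 4] 4^(4 + 1) + 3  →[4↦5]→  5^(5 + 1) + 3 = 15628  −1 ⇒ G_3=15627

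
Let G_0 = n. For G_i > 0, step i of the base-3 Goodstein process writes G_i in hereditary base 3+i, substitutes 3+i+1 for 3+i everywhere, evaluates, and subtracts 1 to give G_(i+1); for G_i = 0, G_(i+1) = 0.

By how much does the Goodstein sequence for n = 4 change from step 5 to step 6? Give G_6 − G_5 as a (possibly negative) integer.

-1

4 —HB3→ 3 + 1 —bump→ 4 + 1 = 5 —(−1)→ 4
4 —HB4→ 4 —bump→ 5 = 5 —(−1)→ 4
4 —HB5→ 4 —bump→ 4 = 4 —(−1)→ 3
3 —HB6→ 3 —bump→ 3 = 3 —(−1)→ 2
2 —HB7→ 2 —bump→ 2 = 2 —(−1)→ 1
1 —HB8→ 1 —bump→ 1 = 1 —(−1)→ 0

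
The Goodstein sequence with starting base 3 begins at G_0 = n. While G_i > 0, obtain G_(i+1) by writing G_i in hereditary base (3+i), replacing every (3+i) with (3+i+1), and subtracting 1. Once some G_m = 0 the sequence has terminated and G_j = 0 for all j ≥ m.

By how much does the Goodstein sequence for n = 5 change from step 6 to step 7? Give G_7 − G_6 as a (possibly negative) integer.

G_0 = 5. HB_3(5) = 3 + 2. Bump = 6. G_1 = 5.
G_1 = 5. HB_4(5) = 4 + 1. Bump = 6. G_2 = 5.
G_2 = 5. HB_5(5) = 5. Bump = 6. G_3 = 5.
G_3 = 5. HB_6(5) = 5. Bump = 5. G_4 = 4.
G_4 = 4. HB_7(4) = 4. Bump = 4. G_5 = 3.
G_5 = 3. HB_8(3) = 3. Bump = 3. G_6 = 2.
G_6 = 2. HB_9(2) = 2. Bump = 2. G_7 = 1.

-1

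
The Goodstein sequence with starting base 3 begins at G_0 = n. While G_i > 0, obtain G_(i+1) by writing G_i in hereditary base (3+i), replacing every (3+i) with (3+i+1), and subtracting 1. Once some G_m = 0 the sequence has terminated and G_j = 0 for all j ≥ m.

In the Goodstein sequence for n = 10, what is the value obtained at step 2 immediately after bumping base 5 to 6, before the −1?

[0] 10 ≡ 3^2 + 1 (base 3). Lift 4: 17. −1: 16.
[1] 16 ≡ 4^2 (base 4). Lift 5: 25. −1: 24.

28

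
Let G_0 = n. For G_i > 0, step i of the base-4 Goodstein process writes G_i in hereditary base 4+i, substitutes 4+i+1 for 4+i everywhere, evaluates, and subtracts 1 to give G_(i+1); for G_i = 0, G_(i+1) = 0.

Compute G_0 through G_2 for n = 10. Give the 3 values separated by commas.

10, 11, 12

step 0: 10 = 2·4 + 2; sub 5 for 4: 2·5 + 2; = 12; G_1 = 12−1 = 11
step 1: 11 = 2·5 + 1; sub 6 for 5: 2·6 + 1; = 13; G_2 = 13−1 = 12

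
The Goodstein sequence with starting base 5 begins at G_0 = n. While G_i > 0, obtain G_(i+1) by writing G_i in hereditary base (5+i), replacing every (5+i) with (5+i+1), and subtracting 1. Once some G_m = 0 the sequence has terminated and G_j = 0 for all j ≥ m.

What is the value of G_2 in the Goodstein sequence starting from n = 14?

base 5: 14 = 2·5 + 4; at 6: 2·6 + 4 = 16; next = 15
base 6: 15 = 2·6 + 3; at 7: 2·7 + 3 = 17; next = 16

16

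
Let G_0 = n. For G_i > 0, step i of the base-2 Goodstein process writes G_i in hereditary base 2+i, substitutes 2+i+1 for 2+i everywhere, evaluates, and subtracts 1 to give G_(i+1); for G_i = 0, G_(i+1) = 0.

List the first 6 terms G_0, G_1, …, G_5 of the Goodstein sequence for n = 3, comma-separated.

(0) 3|_2 = 2 + 1 ↦ 3 + 1|_3 = 4 ⇒ 3
(1) 3|_3 = 3 ↦ 4|_4 = 4 ⇒ 3
(2) 3|_4 = 3 ↦ 3|_5 = 3 ⇒ 2
(3) 2|_5 = 2 ↦ 2|_6 = 2 ⇒ 1
(4) 1|_6 = 1 ↦ 1|_7 = 1 ⇒ 0

3, 3, 3, 2, 1, 0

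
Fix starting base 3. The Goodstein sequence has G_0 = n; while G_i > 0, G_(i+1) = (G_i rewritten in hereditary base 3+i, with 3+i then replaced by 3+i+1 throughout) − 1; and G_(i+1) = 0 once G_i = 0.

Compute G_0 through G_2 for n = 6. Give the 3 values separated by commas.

6, 7, 7

step 0: 6 = 2·3; sub 4 for 3: 2·4; = 8; G_1 = 8−1 = 7
step 1: 7 = 4 + 3; sub 5 for 4: 5 + 3; = 8; G_2 = 8−1 = 7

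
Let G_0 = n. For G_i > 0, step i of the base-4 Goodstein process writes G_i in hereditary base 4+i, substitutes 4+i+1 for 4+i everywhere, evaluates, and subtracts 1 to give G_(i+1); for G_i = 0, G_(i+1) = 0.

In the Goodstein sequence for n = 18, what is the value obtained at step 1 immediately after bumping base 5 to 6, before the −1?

[0] 18 ≡ 4^2 + 2 (base 4). Lift 5: 27. −1: 26.
[1] 26 ≡ 5^2 + 1 (base 5). Lift 6: 37. −1: 36.

37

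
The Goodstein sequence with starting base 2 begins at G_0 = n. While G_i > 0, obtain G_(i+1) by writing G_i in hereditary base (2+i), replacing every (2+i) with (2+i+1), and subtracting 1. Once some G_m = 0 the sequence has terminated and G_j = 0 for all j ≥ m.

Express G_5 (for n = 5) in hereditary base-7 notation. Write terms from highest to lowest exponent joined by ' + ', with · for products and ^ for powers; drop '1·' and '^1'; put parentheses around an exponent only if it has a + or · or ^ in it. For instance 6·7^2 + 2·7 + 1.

3·7^3 + 3·7^2 + 3·7

5 —HB2→ 2^2 + 1 —bump→ 3^3 + 1 = 28 —(−1)→ 27
27 —HB3→ 3^3 —bump→ 4^4 = 256 —(−1)→ 255
255 —HB4→ 3·4^3 + 3·4^2 + 3·4 + 3 —bump→ 3·5^3 + 3·5^2 + 3·5 + 3 = 468 —(−1)→ 467
467 —HB5→ 3·5^3 + 3·5^2 + 3·5 + 2 —bump→ 3·6^3 + 3·6^2 + 3·6 + 2 = 776 —(−1)→ 775
775 —HB6→ 3·6^3 + 3·6^2 + 3·6 + 1 —bump→ 3·7^3 + 3·7^2 + 3·7 + 1 = 1198 —(−1)→ 1197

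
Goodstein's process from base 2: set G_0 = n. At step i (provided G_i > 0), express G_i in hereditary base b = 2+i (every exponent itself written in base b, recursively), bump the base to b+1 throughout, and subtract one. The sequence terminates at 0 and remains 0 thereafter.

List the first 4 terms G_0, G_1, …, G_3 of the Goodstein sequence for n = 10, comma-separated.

10, 83, 1025, 15625

[0] 10 ≡ 2^(2 + 1) + 2 (base 2). Lift 3: 84. −1: 83.
[1] 83 ≡ 3^(3 + 1) + 2 (base 3). Lift 4: 1026. −1: 1025.
[2] 1025 ≡ 4^(4 + 1) + 1 (base 4). Lift 5: 15626. −1: 15625.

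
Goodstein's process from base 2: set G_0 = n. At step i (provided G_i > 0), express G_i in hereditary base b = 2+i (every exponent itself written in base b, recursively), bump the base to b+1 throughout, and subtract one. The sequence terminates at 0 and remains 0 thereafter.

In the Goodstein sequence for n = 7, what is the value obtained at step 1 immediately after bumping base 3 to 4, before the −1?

step 0: 7 = 2^2 + 2 + 1; sub 3 for 2: 3^3 + 3 + 1; = 31; G_1 = 31−1 = 30
step 1: 30 = 3^3 + 3; sub 4 for 3: 4^4 + 4; = 260; G_2 = 260−1 = 259

260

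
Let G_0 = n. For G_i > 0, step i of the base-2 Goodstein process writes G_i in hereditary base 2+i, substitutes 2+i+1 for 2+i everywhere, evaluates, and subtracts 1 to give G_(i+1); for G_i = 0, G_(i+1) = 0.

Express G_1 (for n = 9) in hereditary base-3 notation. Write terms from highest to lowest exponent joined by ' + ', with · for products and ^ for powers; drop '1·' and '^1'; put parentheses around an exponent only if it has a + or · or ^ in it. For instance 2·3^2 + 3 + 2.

3^(3 + 1)

(0) 9|_2 = 2^(2 + 1) + 1 ↦ 3^(3 + 1) + 1|_3 = 82 ⇒ 81
(1) 81|_3 = 3^(3 + 1) ↦ 4^(4 + 1)|_4 = 1024 ⇒ 1023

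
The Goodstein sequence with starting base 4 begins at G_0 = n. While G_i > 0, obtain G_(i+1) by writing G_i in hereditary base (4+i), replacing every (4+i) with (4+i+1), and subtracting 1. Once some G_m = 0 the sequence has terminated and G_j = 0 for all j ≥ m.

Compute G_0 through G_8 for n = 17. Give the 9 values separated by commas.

17, 25, 35, 39, 43, 47, 51, 55, 59

(0) 17|_4 = 4^2 + 1 ↦ 5^2 + 1|_5 = 26 ⇒ 25
(1) 25|_5 = 5^2 ↦ 6^2|_6 = 36 ⇒ 35
(2) 35|_6 = 5·6 + 5 ↦ 5·7 + 5|_7 = 40 ⇒ 39
(3) 39|_7 = 5·7 + 4 ↦ 5·8 + 4|_8 = 44 ⇒ 43
(4) 43|_8 = 5·8 + 3 ↦ 5·9 + 3|_9 = 48 ⇒ 47
(5) 47|_9 = 5·9 + 2 ↦ 5·10 + 2|_10 = 52 ⇒ 51
(6) 51|_10 = 5·10 + 1 ↦ 5·11 + 1|_11 = 56 ⇒ 55
(7) 55|_11 = 5·11 ↦ 5·12|_12 = 60 ⇒ 59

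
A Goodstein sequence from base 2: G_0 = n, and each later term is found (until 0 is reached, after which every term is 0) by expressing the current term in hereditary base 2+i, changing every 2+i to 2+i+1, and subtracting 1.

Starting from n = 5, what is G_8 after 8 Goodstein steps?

3325

G_0=5  [base 2] 2^2 + 1  →[2↦3]→  3^3 + 1 = 28  −1 ⇒ G_1=27
G_1=27  [base 3] 3^3  →[3↦4]→  4^4 = 256  −1 ⇒ G_2=255
G_2=255  [base 4] 3·4^3 + 3·4^2 + 3·4 + 3  →[4↦5]→  3·5^3 + 3·5^2 + 3·5 + 3 = 468  −1 ⇒ G_3=467
G_3=467  [base 5] 3·5^3 + 3·5^2 + 3·5 + 2  →[5↦6]→  3·6^3 + 3·6^2 + 3·6 + 2 = 776  −1 ⇒ G_4=775
G_4=775  [base 6] 3·6^3 + 3·6^2 + 3·6 + 1  →[6↦7]→  3·7^3 + 3·7^2 + 3·7 + 1 = 1198  −1 ⇒ G_5=1197
G_5=1197  [base 7] 3·7^3 + 3·7^2 + 3·7  →[7↦8]→  3·8^3 + 3·8^2 + 3·8 = 1752  −1 ⇒ G_6=1751
G_6=1751  [base 8] 3·8^3 + 3·8^2 + 2·8 + 7  →[8↦9]→  3·9^3 + 3·9^2 + 2·9 + 7 = 2455  −1 ⇒ G_7=2454
G_7=2454  [base 9] 3·9^3 + 3·9^2 + 2·9 + 6  →[9↦10]→  3·10^3 + 3·10^2 + 2·10 + 6 = 3326  −1 ⇒ G_8=3325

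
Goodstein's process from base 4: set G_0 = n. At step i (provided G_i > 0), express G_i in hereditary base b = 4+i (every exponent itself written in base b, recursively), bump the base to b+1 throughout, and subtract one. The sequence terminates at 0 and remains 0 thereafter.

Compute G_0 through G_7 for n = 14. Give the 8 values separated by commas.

G_0=14  [base 4] 3·4 + 2  →[4↦5]→  3·5 + 2 = 17  −1 ⇒ G_1=16
G_1=16  [base 5] 3·5 + 1  →[5↦6]→  3·6 + 1 = 19  −1 ⇒ G_2=18
G_2=18  [base 6] 3·6  →[6↦7]→  3·7 = 21  −1 ⇒ G_3=20
G_3=20  [base 7] 2·7 + 6  →[7↦8]→  2·8 + 6 = 22  −1 ⇒ G_4=21
G_4=21  [base 8] 2·8 + 5  →[8↦9]→  2·9 + 5 = 23  −1 ⇒ G_5=22
G_5=22  [base 9] 2·9 + 4  →[9↦10]→  2·10 + 4 = 24  −1 ⇒ G_6=23
G_6=23  [base 10] 2·10 + 3  →[10↦11]→  2·11 + 3 = 25  −1 ⇒ G_7=24

14, 16, 18, 20, 21, 22, 23, 24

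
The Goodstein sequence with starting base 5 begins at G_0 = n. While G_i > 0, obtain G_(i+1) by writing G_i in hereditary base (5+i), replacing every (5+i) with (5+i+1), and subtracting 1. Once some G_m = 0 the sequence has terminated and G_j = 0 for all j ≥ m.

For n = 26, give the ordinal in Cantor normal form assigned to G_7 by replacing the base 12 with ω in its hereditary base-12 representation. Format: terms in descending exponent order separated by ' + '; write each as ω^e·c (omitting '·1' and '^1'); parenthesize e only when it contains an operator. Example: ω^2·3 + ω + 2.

G_0=26  [base 5] 5^2 + 1  →[5↦6]→  6^2 + 1 = 37  −1 ⇒ G_1=36
G_1=36  [base 6] 6^2  →[6↦7]→  7^2 = 49  −1 ⇒ G_2=48
G_2=48  [base 7] 6·7 + 6  →[7↦8]→  6·8 + 6 = 54  −1 ⇒ G_3=53
G_3=53  [base 8] 6·8 + 5  →[8↦9]→  6·9 + 5 = 59  −1 ⇒ G_4=58
G_4=58  [base 9] 6·9 + 4  →[9↦10]→  6·10 + 4 = 64  −1 ⇒ G_5=63
G_5=63  [base 10] 6·10 + 3  →[10↦11]→  6·11 + 3 = 69  −1 ⇒ G_6=68
G_6=68  [base 11] 6·11 + 2  →[11↦12]→  6·12 + 2 = 74  −1 ⇒ G_7=73
G_7=73  [base 12] 6·12 + 1  →[12↦13]→  6·13 + 1 = 79  −1 ⇒ G_8=78

ω·6 + 1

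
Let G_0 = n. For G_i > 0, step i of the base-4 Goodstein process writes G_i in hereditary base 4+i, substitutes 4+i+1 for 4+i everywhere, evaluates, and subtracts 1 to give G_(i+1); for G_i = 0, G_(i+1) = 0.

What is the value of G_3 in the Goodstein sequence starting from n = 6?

6 —HB4→ 4 + 2 —bump→ 5 + 2 = 7 —(−1)→ 6
6 —HB5→ 5 + 1 —bump→ 6 + 1 = 7 —(−1)→ 6
6 —HB6→ 6 —bump→ 7 = 7 —(−1)→ 6
6 —HB7→ 6 —bump→ 6 = 6 —(−1)→ 5

6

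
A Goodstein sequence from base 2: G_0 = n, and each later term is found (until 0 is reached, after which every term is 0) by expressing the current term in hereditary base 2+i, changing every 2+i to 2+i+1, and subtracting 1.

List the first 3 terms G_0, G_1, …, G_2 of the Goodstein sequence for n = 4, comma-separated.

G_0 = 4. HB_2(4) = 2^2. Bump = 27. G_1 = 26.
G_1 = 26. HB_3(26) = 2·3^2 + 2·3 + 2. Bump = 42. G_2 = 41.

4, 26, 41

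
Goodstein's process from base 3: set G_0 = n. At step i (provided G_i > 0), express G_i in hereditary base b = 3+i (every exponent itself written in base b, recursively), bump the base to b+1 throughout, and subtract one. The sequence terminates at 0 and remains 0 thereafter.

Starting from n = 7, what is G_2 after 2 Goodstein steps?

(0) 7|_3 = 2·3 + 1 ↦ 2·4 + 1|_4 = 9 ⇒ 8
(1) 8|_4 = 2·4 ↦ 2·5|_5 = 10 ⇒ 9
(2) 9|_5 = 5 + 4 ↦ 6 + 4|_6 = 10 ⇒ 9

9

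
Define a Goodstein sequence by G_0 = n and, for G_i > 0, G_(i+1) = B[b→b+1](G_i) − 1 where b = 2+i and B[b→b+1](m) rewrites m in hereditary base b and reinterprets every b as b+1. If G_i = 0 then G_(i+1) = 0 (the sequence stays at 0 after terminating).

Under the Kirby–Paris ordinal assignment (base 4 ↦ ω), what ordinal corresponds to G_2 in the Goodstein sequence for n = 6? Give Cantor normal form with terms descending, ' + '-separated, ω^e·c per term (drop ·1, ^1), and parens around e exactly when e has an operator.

6 —HB2→ 2^2 + 2 —bump→ 3^3 + 3 = 30 —(−1)→ 29
29 —HB3→ 3^3 + 2 —bump→ 4^4 + 2 = 258 —(−1)→ 257
257 —HB4→ 4^4 + 1 —bump→ 5^5 + 1 = 3126 —(−1)→ 3125

ω^ω + 1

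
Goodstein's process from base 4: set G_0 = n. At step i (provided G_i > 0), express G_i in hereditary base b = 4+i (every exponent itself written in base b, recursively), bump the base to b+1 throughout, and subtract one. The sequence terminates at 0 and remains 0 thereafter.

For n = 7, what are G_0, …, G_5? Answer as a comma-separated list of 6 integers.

7, 7, 7, 7, 7, 6

step 0: 7 = 4 + 3; sub 5 for 4: 5 + 3; = 8; G_1 = 8−1 = 7
step 1: 7 = 5 + 2; sub 6 for 5: 6 + 2; = 8; G_2 = 8−1 = 7
step 2: 7 = 6 + 1; sub 7 for 6: 7 + 1; = 8; G_3 = 8−1 = 7
step 3: 7 = 7; sub 8 for 7: 8; = 8; G_4 = 8−1 = 7
step 4: 7 = 7; sub 9 for 8: 7; = 7; G_5 = 7−1 = 6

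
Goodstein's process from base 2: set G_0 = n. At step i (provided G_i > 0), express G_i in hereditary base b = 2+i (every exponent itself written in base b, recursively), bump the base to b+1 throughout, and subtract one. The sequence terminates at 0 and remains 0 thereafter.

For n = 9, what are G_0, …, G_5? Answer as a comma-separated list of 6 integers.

9, 81, 1023, 9842, 140743, 2471826

(0) 9|_2 = 2^(2 + 1) + 1 ↦ 3^(3 + 1) + 1|_3 = 82 ⇒ 81
(1) 81|_3 = 3^(3 + 1) ↦ 4^(4 + 1)|_4 = 1024 ⇒ 1023
(2) 1023|_4 = 3·4^4 + 3·4^3 + 3·4^2 + 3·4 + 3 ↦ 3·5^5 + 3·5^3 + 3·5^2 + 3·5 + 3|_5 = 9843 ⇒ 9842
(3) 9842|_5 = 3·5^5 + 3·5^3 + 3·5^2 + 3·5 + 2 ↦ 3·6^6 + 3·6^3 + 3·6^2 + 3·6 + 2|_6 = 140744 ⇒ 140743
(4) 140743|_6 = 3·6^6 + 3·6^3 + 3·6^2 + 3·6 + 1 ↦ 3·7^7 + 3·7^3 + 3·7^2 + 3·7 + 1|_7 = 2471827 ⇒ 2471826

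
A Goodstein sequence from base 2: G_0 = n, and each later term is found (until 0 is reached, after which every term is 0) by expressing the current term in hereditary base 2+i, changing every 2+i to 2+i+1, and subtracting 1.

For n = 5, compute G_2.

i=0: 5 = 2^2 + 1 (b=2); 2→3: 3^3 + 1 = 28; 28−1 = 27
i=1: 27 = 3^3 (b=3); 3→4: 4^4 = 256; 256−1 = 255
i=2: 255 = 3·4^3 + 3·4^2 + 3·4 + 3 (b=4); 4→5: 3·5^3 + 3·5^2 + 3·5 + 3 = 468; 468−1 = 467

255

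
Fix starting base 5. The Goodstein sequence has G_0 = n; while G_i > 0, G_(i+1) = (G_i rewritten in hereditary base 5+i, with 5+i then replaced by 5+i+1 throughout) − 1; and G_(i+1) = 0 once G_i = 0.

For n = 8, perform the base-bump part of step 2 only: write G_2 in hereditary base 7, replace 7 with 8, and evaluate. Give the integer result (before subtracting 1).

(0) 8|_5 = 5 + 3 ↦ 6 + 3|_6 = 9 ⇒ 8
(1) 8|_6 = 6 + 2 ↦ 7 + 2|_7 = 9 ⇒ 8
(2) 8|_7 = 7 + 1 ↦ 8 + 1|_8 = 9 ⇒ 8

9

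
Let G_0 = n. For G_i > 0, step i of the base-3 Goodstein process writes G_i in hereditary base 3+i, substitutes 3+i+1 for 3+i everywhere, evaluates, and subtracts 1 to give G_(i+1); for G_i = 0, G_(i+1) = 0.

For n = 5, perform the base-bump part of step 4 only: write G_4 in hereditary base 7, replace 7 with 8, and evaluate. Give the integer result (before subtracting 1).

(0) 5|_3 = 3 + 2 ↦ 4 + 2|_4 = 6 ⇒ 5
(1) 5|_4 = 4 + 1 ↦ 5 + 1|_5 = 6 ⇒ 5
(2) 5|_5 = 5 ↦ 6|_6 = 6 ⇒ 5
(3) 5|_6 = 5 ↦ 5|_7 = 5 ⇒ 4
(4) 4|_7 = 4 ↦ 4|_8 = 4 ⇒ 3

4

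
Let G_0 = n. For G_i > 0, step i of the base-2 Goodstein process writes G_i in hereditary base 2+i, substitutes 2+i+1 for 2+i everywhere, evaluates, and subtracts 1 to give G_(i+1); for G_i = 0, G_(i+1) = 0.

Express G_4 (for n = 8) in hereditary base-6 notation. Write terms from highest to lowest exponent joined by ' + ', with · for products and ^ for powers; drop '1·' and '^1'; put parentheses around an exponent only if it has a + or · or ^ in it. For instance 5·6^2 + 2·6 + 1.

2·6^6 + 2·6^2 + 6 + 5

8 —HB2→ 2^(2 + 1) —bump→ 3^(3 + 1) = 81 —(−1)→ 80
80 —HB3→ 2·3^3 + 2·3^2 + 2·3 + 2 —bump→ 2·4^4 + 2·4^2 + 2·4 + 2 = 554 —(−1)→ 553
553 —HB4→ 2·4^4 + 2·4^2 + 2·4 + 1 —bump→ 2·5^5 + 2·5^2 + 2·5 + 1 = 6311 —(−1)→ 6310
6310 —HB5→ 2·5^5 + 2·5^2 + 2·5 —bump→ 2·6^6 + 2·6^2 + 2·6 = 93396 —(−1)→ 93395
93395 —HB6→ 2·6^6 + 2·6^2 + 6 + 5 —bump→ 2·7^7 + 2·7^2 + 7 + 5 = 1647196 —(−1)→ 1647195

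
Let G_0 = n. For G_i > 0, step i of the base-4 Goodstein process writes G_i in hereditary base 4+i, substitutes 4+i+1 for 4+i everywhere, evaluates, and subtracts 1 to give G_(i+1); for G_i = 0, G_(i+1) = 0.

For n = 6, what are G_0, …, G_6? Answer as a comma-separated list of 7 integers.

G_0 = 6. HB_4(6) = 4 + 2. Bump = 7. G_1 = 6.
G_1 = 6. HB_5(6) = 5 + 1. Bump = 7. G_2 = 6.
G_2 = 6. HB_6(6) = 6. Bump = 7. G_3 = 6.
G_3 = 6. HB_7(6) = 6. Bump = 6. G_4 = 5.
G_4 = 5. HB_8(5) = 5. Bump = 5. G_5 = 4.
G_5 = 4. HB_9(4) = 4. Bump = 4. G_6 = 3.

6, 6, 6, 6, 5, 4, 3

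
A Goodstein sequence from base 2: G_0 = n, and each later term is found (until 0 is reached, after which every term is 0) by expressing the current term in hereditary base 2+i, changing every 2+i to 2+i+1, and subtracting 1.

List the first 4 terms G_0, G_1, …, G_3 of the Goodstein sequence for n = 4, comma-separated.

4, 26, 41, 60

G_0 = 4. HB_2(4) = 2^2. Bump = 27. G_1 = 26.
G_1 = 26. HB_3(26) = 2·3^2 + 2·3 + 2. Bump = 42. G_2 = 41.
G_2 = 41. HB_4(41) = 2·4^2 + 2·4 + 1. Bump = 61. G_3 = 60.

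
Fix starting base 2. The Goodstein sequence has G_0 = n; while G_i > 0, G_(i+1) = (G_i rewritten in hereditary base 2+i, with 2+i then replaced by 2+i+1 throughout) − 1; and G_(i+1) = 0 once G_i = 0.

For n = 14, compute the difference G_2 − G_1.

1171

(0) 14|_2 = 2^(2 + 1) + 2^2 + 2 ↦ 3^(3 + 1) + 3^3 + 3|_3 = 111 ⇒ 110
(1) 110|_3 = 3^(3 + 1) + 3^3 + 2 ↦ 4^(4 + 1) + 4^4 + 2|_4 = 1282 ⇒ 1281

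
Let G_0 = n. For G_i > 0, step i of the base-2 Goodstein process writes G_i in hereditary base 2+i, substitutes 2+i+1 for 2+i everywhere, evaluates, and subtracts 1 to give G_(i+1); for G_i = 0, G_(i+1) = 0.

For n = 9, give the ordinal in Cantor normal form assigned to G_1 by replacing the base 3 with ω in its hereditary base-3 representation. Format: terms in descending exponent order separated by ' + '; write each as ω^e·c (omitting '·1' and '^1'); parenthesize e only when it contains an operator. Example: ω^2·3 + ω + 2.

ω^(ω + 1)

G_0 = 9. HB_2(9) = 2^(2 + 1) + 1. Bump = 82. G_1 = 81.
G_1 = 81. HB_3(81) = 3^(3 + 1). Bump = 1024. G_2 = 1023.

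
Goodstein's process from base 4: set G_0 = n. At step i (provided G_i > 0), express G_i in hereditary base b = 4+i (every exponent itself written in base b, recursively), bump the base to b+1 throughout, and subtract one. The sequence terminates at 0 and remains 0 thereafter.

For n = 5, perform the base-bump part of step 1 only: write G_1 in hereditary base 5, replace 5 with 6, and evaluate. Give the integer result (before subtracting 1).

base 4: 5 = 4 + 1; at 5: 5 + 1 = 6; next = 5
base 5: 5 = 5; at 6: 6 = 6; next = 5

6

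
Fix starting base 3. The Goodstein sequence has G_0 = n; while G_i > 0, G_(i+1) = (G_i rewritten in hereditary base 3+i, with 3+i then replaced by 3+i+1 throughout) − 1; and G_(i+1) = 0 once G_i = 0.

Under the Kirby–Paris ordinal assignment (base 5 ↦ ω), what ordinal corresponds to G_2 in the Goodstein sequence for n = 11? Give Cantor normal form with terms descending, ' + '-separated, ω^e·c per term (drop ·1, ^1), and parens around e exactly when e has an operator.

step 0: 11 = 3^2 + 2; sub 4 for 3: 4^2 + 2; = 18; G_1 = 18−1 = 17
step 1: 17 = 4^2 + 1; sub 5 for 4: 5^2 + 1; = 26; G_2 = 26−1 = 25
step 2: 25 = 5^2; sub 6 for 5: 6^2; = 36; G_3 = 36−1 = 35

ω^2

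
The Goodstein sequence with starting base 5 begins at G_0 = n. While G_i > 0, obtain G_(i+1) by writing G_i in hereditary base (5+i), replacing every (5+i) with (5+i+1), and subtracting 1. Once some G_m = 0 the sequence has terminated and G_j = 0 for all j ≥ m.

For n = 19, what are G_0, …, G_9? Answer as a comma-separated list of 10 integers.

19, 21, 23, 25, 27, 29, 30, 31, 32, 33

step 0: 19 = 3·5 + 4; sub 6 for 5: 3·6 + 4; = 22; G_1 = 22−1 = 21
step 1: 21 = 3·6 + 3; sub 7 for 6: 3·7 + 3; = 24; G_2 = 24−1 = 23
step 2: 23 = 3·7 + 2; sub 8 for 7: 3·8 + 2; = 26; G_3 = 26−1 = 25
step 3: 25 = 3·8 + 1; sub 9 for 8: 3·9 + 1; = 28; G_4 = 28−1 = 27
step 4: 27 = 3·9; sub 10 for 9: 3·10; = 30; G_5 = 30−1 = 29
step 5: 29 = 2·10 + 9; sub 11 for 10: 2·11 + 9; = 31; G_6 = 31−1 = 30
step 6: 30 = 2·11 + 8; sub 12 for 11: 2·12 + 8; = 32; G_7 = 32−1 = 31
step 7: 31 = 2·12 + 7; sub 13 for 12: 2·13 + 7; = 33; G_8 = 33−1 = 32
step 8: 32 = 2·13 + 6; sub 14 for 13: 2·14 + 6; = 34; G_9 = 34−1 = 33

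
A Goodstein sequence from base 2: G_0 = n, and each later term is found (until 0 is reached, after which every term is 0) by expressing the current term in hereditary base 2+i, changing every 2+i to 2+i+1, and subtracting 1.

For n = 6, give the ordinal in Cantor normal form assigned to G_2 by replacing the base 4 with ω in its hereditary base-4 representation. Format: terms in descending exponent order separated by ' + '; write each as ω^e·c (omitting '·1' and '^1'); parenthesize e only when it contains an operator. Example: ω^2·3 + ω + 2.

[0] 6 ≡ 2^2 + 2 (base 2). Lift 3: 30. −1: 29.
[1] 29 ≡ 3^3 + 2 (base 3). Lift 4: 258. −1: 257.

ω^ω + 1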